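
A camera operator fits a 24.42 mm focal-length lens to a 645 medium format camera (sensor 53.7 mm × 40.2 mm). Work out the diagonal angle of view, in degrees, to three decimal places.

107.884°

Sensor diagonal = √(53.7² + 40.2²) = √4499.7300 ≈ 67.0800 mm.
Angle of view α = 2·arctan(d/2f) with d = 67.0800 mm and f = 24.42 mm.
d/2f = 1.37346; arctan(1.37346) ≈ 53.9422°, so α ≈ 107.8844°.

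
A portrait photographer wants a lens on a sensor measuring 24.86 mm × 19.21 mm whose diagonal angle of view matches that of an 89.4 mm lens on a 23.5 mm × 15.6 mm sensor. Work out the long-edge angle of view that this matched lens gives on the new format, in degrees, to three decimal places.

14.231°

Sensor diagonal = √(23.5² + 15.6²) = √795.6100 ≈ 28.2066 mm.
Sensor diagonal = √(24.86² + 19.21²) = √987.0437 ≈ 31.4173 mm.
Equal diagonal AOV ⇒ f₂ = f₁ · 31.4173/28.2066 = 89.4 × 1.11383 ≈ 99.5762 mm.
Long-edge AOV on the new format = 2·arctan(24.86 / (2 × 99.5762)) = 2·arctan(0.12483) ≈ 14.2307°.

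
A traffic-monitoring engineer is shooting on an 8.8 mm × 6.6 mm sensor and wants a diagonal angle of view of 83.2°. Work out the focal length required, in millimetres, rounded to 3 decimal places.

Sensor diagonal = √(8.8² + 6.6²) = √121.0000 ≈ 11.0000 mm.
From α = 2·arctan(d/2f) we get f = d / (2·tan(α/2)).
With d = 11.0000 mm and α/2 = 41.6°, tan(α/2) ≈ 0.88784, so f ≈ 11.0000 / 1.77568 ≈ 6.1948 mm.

6.195 mm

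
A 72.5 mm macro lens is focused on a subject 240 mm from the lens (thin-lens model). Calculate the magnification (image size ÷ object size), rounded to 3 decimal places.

Thin lens: 1/f = 1/dₒ + 1/dᵢ → 1/dᵢ = 1/72.5 − 1/240 = 0.0096264 mm⁻¹, so dᵢ ≈ 103.8806 mm.
Magnification m = dᵢ/dₒ = 103.8806/240 ≈ 0.43284.

0.433×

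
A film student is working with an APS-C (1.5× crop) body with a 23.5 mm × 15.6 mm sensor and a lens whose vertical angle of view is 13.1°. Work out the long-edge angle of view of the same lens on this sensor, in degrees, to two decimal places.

19.63°

From the vertical AOV: f = 15.6 / (2·tan(6.55°)) = 15.6 / 0.22964 ≈ 67.9326 mm.
Long-edge AOV = 2·arctan(23.5 / (2 × 67.9326)) = 2·arctan(0.17297) ≈ 19.6262°.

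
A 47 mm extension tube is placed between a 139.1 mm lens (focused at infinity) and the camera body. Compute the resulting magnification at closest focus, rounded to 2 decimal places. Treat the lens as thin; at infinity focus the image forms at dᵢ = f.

The tube moves the image plane from f to f + e, so dᵢ = 139.1 + 47 = 186.1 mm. Focus is achieved when 1/f = 1/dₒ + 1/dᵢ, giving dₒ = 1/(1/f − 1/(f+e)).
Magnification m = dᵢ/dₒ = (f+e)·(1/f − 1/(f+e)) = e/f = 47/139.1 ≈ 0.3379.

0.34×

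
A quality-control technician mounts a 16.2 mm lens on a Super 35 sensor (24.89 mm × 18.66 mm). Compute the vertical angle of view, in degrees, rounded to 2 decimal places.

Angle of view α = 2·arctan(h/2f) with h = 18.66 mm and f = 16.2 mm.
h/2f = 0.57593; arctan(0.57593) ≈ 29.9388°, so α ≈ 59.8775°.

59.88°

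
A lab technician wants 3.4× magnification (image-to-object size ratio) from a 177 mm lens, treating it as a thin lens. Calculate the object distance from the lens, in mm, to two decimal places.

229.06 mm

With m = dᵢ/dₒ and 1/f = 1/dₒ + 1/dᵢ, substituting dᵢ = m·dₒ gives 1/f = (1 + 1/m)/dₒ, hence dₒ = f·(1 + 1/m).
dₒ = 177 × (1 + 1/3.4) = 177 × 1.29412 ≈ 229.059 mm.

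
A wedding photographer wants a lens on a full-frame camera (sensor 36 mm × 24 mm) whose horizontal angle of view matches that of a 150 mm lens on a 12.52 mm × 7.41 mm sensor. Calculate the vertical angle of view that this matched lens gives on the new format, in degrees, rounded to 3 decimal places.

3.187°

Equal horizontal AOV ⇒ f₂ = f₁ · 36/12.52 = 150 × 2.87540 ≈ 431.3099 mm.
Vertical AOV on the new format = 2·arctan(24 / (2 × 431.3099)) = 2·arctan(0.02782) ≈ 3.1874°.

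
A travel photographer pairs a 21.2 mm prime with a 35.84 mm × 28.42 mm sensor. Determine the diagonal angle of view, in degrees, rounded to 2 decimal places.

Sensor diagonal = √(35.84² + 28.42²) = √2092.2020 ≈ 45.7406 mm.
Angle of view α = 2·arctan(d/2f) with d = 45.7406 mm and f = 21.2 mm.
d/2f = 1.07879; arctan(1.07879) ≈ 47.1705°, so α ≈ 94.3410°.

94.34°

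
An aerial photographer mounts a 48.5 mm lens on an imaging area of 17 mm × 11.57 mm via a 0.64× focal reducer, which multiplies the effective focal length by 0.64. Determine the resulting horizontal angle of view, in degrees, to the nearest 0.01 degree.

30.63°

Effective focal length f = 48.5 × 0.64 = 31.04 mm.
α = 2·arctan(17 / (2 × 31.04)) = 2·arctan(0.27384) ≈ 30.6289°.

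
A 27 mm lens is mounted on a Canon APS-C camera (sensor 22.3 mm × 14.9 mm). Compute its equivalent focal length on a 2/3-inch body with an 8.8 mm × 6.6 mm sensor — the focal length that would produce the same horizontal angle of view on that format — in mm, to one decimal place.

10.7 mm

Equal angle of view means equal width/f ratio, so f₂ = f₁ · (width₂/width₁) = 27 × 8.8/22.3.
f₂ = 27 × 0.39462 ≈ 10.655 mm.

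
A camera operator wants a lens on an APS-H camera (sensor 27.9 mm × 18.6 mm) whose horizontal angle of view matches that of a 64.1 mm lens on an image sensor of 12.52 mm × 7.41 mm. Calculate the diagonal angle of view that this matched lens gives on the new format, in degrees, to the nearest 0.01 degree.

Equal horizontal AOV ⇒ f₂ = f₁ · 27.9/12.52 = 64.1 × 2.22843 ≈ 142.8427 mm.
Sensor diagonal = √(27.9² + 18.6²) = √1124.3700 ≈ 33.5316 mm.
Diagonal AOV on the new format = 2·arctan(33.5316 / (2 × 142.8427)) = 2·arctan(0.11737) ≈ 13.3887°.

13.39°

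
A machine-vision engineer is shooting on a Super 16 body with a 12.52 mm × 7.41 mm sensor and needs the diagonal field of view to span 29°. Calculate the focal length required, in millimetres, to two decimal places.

Sensor diagonal = √(12.52² + 7.41²) = √211.6585 ≈ 14.5485 mm.
From α = 2·arctan(d/2f) we get f = d / (2·tan(α/2)).
With d = 14.5485 mm and α/2 = 14.5°, tan(α/2) ≈ 0.25862, so f ≈ 14.5485 / 0.51724 ≈ 28.1274 mm.

28.13 mm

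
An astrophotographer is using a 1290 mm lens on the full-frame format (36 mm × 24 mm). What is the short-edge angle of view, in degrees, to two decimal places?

Angle of view α = 2·arctan(h/2f) with h = 24 mm and f = 1290 mm.
h/2f = 0.00930; arctan(0.00930) ≈ 0.5330°, so α ≈ 1.0659°.

1.07°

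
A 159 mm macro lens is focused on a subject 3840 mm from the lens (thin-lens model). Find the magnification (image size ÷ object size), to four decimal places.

0.0432×

Thin lens: 1/f = 1/dₒ + 1/dᵢ → 1/dᵢ = 1/159 − 1/3840 = 0.0060289 mm⁻¹, so dᵢ ≈ 165.8680 mm.
Magnification m = dᵢ/dₒ = 165.8680/3840 ≈ 0.04319.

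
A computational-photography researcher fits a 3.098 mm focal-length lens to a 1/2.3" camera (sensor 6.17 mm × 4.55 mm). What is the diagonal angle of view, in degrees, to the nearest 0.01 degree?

Sensor diagonal = √(6.17² + 4.55²) = √58.7714 ≈ 7.6663 mm.
Angle of view α = 2·arctan(d/2f) with d = 7.6663 mm and f = 3.098 mm.
d/2f = 1.23729; arctan(1.23729) ≈ 51.0542°, so α ≈ 102.1085°.

102.11°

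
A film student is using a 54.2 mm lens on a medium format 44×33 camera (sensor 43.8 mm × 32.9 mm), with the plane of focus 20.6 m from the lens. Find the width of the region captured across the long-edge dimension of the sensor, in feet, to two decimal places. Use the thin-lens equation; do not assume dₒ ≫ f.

54.47 ft

dₒ: 20.6 m = 20600 mm.
Similar triangles through the lens centre give W/dₒ = w/dᵢ; with 1/f = 1/dₒ + 1/dᵢ this gives W = w·(dₒ − f)/f.
W = 43.8 mm × (20600 − 54.2) / 54.2 = 43.8 × 379.0738 ≈ 16603.432 mm = 16603.432/304.8 ft = 54.4732 ft.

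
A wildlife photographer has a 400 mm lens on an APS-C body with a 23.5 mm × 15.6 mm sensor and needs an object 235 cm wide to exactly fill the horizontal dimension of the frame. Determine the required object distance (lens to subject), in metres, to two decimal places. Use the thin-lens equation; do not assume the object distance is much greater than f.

W: 235 cm = 2350 mm.
Magnification m = w/W = dᵢ/dₒ; combined with 1/f = 1/dₒ + 1/dᵢ this gives dₒ = f·(1 + W/w).
dₒ = 400 mm × (1 + 2350/23.5) = 400 × 101.0000 ≈ 40400.000 mm = 40.4 m.

40.40 m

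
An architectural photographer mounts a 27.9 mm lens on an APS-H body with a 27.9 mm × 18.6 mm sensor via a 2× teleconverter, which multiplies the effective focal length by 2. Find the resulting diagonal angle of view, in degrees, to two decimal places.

33.45°

Effective focal length f = 27.9 × 2 = 55.8 mm.
Sensor diagonal = √(27.9² + 18.6²) = √1124.3700 ≈ 33.5316 mm.
α = 2·arctan(33.532 / (2 × 55.8)) = 2·arctan(0.30046) ≈ 33.4471°.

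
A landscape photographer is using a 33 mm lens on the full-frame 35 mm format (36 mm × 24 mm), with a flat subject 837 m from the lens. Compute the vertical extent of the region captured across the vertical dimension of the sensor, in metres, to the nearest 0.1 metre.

608.7 m

dₒ: 837 m = 837000 mm.
Similar triangles through the lens centre give W/dₒ = h/dᵢ; with 1/f = 1/dₒ + 1/dᵢ this gives W = h·(dₒ − f)/f.
W = 24 mm × (837000 − 33) / 33 = 24 × 25362.6364 ≈ 608703.273 mm = 608.703 m.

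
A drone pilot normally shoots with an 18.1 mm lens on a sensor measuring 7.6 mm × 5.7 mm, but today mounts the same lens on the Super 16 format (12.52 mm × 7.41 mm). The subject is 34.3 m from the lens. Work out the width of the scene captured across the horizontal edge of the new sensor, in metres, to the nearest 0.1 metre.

The focal length stays 18.1 mm; the relevant sensor dimension is now w = 12.52 mm. Object distance dₒ = 34.3 m = 34300 mm.
Thin-lens field width W = w·(dₒ − f)/f = 12.52 × (34300 − 18.1)/18.1 ≈ 23713.226 mm = 23.7132 m.

23.7 m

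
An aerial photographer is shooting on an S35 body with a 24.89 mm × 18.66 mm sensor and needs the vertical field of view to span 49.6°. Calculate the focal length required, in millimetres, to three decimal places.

20.192 mm

From α = 2·arctan(h/2f) we get f = h / (2·tan(α/2)).
With h = 18.66 mm and α/2 = 24.8°, tan(α/2) ≈ 0.46206, so f ≈ 18.66 / 0.92413 ≈ 20.1920 mm.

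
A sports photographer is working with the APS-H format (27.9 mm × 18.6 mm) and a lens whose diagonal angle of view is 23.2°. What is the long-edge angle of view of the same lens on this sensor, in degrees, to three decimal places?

19.385°

Sensor diagonal = √(27.9² + 18.6²) = √1124.3700 ≈ 33.5316 mm.
From the diagonal AOV: f = 33.5316 / (2·tan(11.6°)) = 33.5316 / 0.41054 ≈ 81.6767 mm.
Long-edge AOV = 2·arctan(27.9 / (2 × 81.6767)) = 2·arctan(0.17080) ≈ 19.3847°.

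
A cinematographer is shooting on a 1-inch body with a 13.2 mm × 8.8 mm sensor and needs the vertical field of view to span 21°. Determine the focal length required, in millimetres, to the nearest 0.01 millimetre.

23.74 mm

From α = 2·arctan(h/2f) we get f = h / (2·tan(α/2)).
With h = 8.8 mm and α/2 = 10.5°, tan(α/2) ≈ 0.18534, so f ≈ 8.8 / 0.37068 ≈ 23.7403 mm.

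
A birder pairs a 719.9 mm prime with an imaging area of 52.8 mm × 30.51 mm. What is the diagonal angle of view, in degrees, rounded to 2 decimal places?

4.85°

Sensor diagonal = √(52.8² + 30.51²) = √3718.7001 ≈ 60.9811 mm.
Angle of view α = 2·arctan(d/2f) with d = 60.9811 mm and f = 719.9 mm.
d/2f = 0.04235; arctan(0.04235) ≈ 2.4253°, so α ≈ 4.8505°.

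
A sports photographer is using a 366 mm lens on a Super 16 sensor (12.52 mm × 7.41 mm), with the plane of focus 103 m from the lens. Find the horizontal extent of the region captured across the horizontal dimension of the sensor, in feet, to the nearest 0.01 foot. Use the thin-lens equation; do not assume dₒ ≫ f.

11.52 ft

dₒ: 103 m = 103000 mm.
Similar triangles through the lens centre give W/dₒ = w/dᵢ; with 1/f = 1/dₒ + 1/dᵢ this gives W = w·(dₒ − f)/f.
W = 12.52 mm × (103000 − 366) / 366 = 12.52 × 280.4208 ≈ 3510.868 mm = 3510.868/304.8 ft = 11.5186 ft.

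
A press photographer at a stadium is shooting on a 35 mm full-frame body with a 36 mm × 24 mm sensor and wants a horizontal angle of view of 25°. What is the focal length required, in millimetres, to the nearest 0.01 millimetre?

From α = 2·arctan(w/2f) we get f = w / (2·tan(α/2)).
With w = 36 mm and α/2 = 12.5°, tan(α/2) ≈ 0.22169, so f ≈ 36 / 0.44339 ≈ 81.1928 mm.

81.19 mm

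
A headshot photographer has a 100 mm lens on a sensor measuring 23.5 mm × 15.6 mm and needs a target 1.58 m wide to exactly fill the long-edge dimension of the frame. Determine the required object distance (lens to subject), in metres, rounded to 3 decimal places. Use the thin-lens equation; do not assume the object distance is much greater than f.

6.823 m

W: 1.58 m = 1580 mm.
Magnification m = w/W = dᵢ/dₒ; combined with 1/f = 1/dₒ + 1/dᵢ this gives dₒ = f·(1 + W/w).
dₒ = 100 mm × (1 + 1580/23.5) = 100 × 68.2340 ≈ 6823.404 mm = 6.8234 m.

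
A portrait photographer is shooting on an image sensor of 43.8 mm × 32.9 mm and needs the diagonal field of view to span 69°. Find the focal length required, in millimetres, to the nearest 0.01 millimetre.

Sensor diagonal = √(43.8² + 32.9²) = √3000.8500 ≈ 54.7800 mm.
From α = 2·arctan(d/2f) we get f = d / (2·tan(α/2)).
With d = 54.7800 mm and α/2 = 34.5°, tan(α/2) ≈ 0.68728, so f ≈ 54.7800 / 1.37456 ≈ 39.8527 mm.

39.85 mm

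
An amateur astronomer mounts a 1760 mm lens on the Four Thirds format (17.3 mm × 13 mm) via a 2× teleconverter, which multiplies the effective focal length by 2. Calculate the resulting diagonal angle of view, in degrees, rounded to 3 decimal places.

Effective focal length f = 1760 × 2 = 3520 mm.
Sensor diagonal = √(17.3² + 13²) = √468.2900 ≈ 21.6400 mm.
α = 2·arctan(21.640 / (2 × 3520)) = 2·arctan(0.00307) ≈ 0.3522°.

0.352°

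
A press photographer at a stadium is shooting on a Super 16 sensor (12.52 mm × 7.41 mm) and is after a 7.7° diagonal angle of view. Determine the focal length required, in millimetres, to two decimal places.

Sensor diagonal = √(12.52² + 7.41²) = √211.6585 ≈ 14.5485 mm.
From α = 2·arctan(d/2f) we get f = d / (2·tan(α/2)).
With d = 14.5485 mm and α/2 = 3.85°, tan(α/2) ≈ 0.06730, so f ≈ 14.5485 / 0.13459 ≈ 108.0925 mm.

108.09 mm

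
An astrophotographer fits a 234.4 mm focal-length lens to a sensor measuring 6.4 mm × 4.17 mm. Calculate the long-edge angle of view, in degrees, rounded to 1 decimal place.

1.6°

Angle of view α = 2·arctan(w/2f) with w = 6.4 mm and f = 234.4 mm.
w/2f = 0.01365; arctan(0.01365) ≈ 0.7821°, so α ≈ 1.5643°.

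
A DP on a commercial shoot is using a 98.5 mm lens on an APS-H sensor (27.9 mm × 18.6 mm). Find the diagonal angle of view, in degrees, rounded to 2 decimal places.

Sensor diagonal = √(27.9² + 18.6²) = √1124.3700 ≈ 33.5316 mm.
Angle of view α = 2·arctan(d/2f) with d = 33.5316 mm and f = 98.5 mm.
d/2f = 0.17021; arctan(0.17021) ≈ 9.6598°, so α ≈ 19.3196°.

19.32°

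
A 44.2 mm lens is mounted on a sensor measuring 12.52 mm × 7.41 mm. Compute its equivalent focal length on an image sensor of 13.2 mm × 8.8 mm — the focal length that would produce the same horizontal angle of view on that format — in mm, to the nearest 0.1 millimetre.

Equal angle of view means equal width/f ratio, so f₂ = f₁ · (width₂/width₁) = 44.2 × 13.2/12.52.
f₂ = 44.2 × 1.05431 ≈ 46.601 mm.

46.6 mm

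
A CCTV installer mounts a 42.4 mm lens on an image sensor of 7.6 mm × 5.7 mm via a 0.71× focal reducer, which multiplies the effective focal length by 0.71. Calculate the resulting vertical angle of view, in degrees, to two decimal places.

Effective focal length f = 42.4 × 0.71 = 30.104 mm.
α = 2·arctan(5.7 / (2 × 30.104)) = 2·arctan(0.09467) ≈ 10.8164°.

10.82°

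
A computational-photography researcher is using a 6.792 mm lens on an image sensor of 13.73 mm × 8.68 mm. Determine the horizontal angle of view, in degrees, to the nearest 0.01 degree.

Angle of view α = 2·arctan(w/2f) with w = 13.73 mm and f = 6.792 mm.
w/2f = 1.01075; arctan(1.01075) ≈ 45.3063°, so α ≈ 90.6125°.

90.61°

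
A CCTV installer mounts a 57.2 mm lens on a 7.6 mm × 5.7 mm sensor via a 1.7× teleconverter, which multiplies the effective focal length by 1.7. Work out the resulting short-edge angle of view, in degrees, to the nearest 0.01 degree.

Effective focal length f = 57.2 × 1.7 = 97.24 mm.
α = 2·arctan(5.7 / (2 × 97.24)) = 2·arctan(0.02931) ≈ 3.3576°.

3.36°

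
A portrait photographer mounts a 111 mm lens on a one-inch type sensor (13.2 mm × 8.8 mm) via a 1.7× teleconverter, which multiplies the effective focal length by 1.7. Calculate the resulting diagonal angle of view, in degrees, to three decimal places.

4.814°

Effective focal length f = 111 × 1.7 = 188.7 mm.
Sensor diagonal = √(13.2² + 8.8²) = √251.6800 ≈ 15.8644 mm.
α = 2·arctan(15.864 / (2 × 188.7)) = 2·arctan(0.04204) ≈ 4.8141°.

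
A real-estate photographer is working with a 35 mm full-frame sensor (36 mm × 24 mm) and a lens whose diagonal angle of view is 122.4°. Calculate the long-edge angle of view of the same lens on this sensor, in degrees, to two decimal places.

113.09°

Sensor diagonal = √(36² + 24²) = √1872.0000 ≈ 43.2666 mm.
From the diagonal AOV: f = 43.2666 / (2·tan(61.2°)) = 43.2666 / 3.63799 ≈ 11.8930 mm.
Long-edge AOV = 2·arctan(36 / (2 × 11.8930)) = 2·arctan(1.51349) ≈ 113.0927°.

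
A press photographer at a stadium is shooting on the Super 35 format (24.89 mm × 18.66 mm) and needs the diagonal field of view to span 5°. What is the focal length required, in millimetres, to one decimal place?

Sensor diagonal = √(24.89² + 18.66²) = √967.7077 ≈ 31.1080 mm.
From α = 2·arctan(d/2f) we get f = d / (2·tan(α/2)).
With d = 31.1080 mm and α/2 = 2.5°, tan(α/2) ≈ 0.04366, so f ≈ 31.1080 / 0.08732 ≈ 356.2452 mm.

356.2 mm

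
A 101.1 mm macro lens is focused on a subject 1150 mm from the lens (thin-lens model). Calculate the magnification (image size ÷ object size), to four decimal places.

0.0964×

Thin lens: 1/f = 1/dₒ + 1/dᵢ → 1/dᵢ = 1/101.1 − 1/1150 = 0.0090216 mm⁻¹, so dᵢ ≈ 110.8447 mm.
Magnification m = dᵢ/dₒ = 110.8447/1150 ≈ 0.09639.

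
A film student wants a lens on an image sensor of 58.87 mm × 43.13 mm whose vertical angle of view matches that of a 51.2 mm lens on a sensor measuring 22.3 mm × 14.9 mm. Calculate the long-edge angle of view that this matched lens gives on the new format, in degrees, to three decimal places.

Equal vertical AOV ⇒ f₂ = f₁ · 43.13/14.9 = 51.2 × 2.89463 ≈ 148.2051 mm.
Long-edge AOV on the new format = 2·arctan(58.87 / (2 × 148.2051)) = 2·arctan(0.19861) ≈ 22.4667°.

22.467°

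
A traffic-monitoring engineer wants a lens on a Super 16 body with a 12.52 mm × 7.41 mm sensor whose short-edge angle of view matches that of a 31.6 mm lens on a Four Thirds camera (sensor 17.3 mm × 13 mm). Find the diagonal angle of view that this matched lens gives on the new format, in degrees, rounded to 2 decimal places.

Equal short-edge AOV ⇒ f₂ = f₁ · 7.41/13 = 31.6 × 0.57000 ≈ 18.0120 mm.
Sensor diagonal = √(12.52² + 7.41²) = √211.6585 ≈ 14.5485 mm.
Diagonal AOV on the new format = 2·arctan(14.5485 / (2 × 18.0120)) = 2·arctan(0.40386) ≈ 43.9832°.

43.98°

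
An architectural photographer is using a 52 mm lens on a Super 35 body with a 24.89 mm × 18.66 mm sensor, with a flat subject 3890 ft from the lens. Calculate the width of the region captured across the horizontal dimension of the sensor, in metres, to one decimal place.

dₒ: 3890 ft × 304.8 mm/ft = 1185671.96 mm.
Similar triangles through the lens centre give W/dₒ = w/dᵢ; with 1/f = 1/dₒ + 1/dᵢ this gives W = w·(dₒ − f)/f.
W = 24.89 mm × (1.18567e+06 − 52) / 52 = 24.89 × 22800.3839 ≈ 567501.555 mm = 567.502 m.

567.5 m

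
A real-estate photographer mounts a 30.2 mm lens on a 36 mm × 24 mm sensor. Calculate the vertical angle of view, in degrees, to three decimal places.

43.341°

Angle of view α = 2·arctan(h/2f) with h = 24 mm and f = 30.2 mm.
h/2f = 0.39735; arctan(0.39735) ≈ 21.6704°, so α ≈ 43.3409°.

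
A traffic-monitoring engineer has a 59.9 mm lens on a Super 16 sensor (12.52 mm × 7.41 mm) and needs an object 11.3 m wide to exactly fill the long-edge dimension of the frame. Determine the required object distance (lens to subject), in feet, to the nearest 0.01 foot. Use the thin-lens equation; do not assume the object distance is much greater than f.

177.57 ft

W: 11.3 m = 11300 mm.
Magnification m = w/W = dᵢ/dₒ; combined with 1/f = 1/dₒ + 1/dᵢ this gives dₒ = f·(1 + W/w).
dₒ = 59.9 mm × (1 + 11300/12.52) = 59.9 × 903.5559 ≈ 54122.999 mm = 54122.999/304.8 ft = 177.569 ft.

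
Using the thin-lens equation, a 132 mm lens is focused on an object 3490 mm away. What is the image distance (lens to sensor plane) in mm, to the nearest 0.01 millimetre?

1/dᵢ = 1/f − 1/dₒ = 1/132 − 1/3490 = 0.0072892 mm⁻¹.
dᵢ = 1/0.0072892 ≈ 137.1888 mm.

137.19 mm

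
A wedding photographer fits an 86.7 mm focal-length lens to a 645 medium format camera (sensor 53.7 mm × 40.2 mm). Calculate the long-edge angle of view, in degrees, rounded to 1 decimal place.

34.4°

Angle of view α = 2·arctan(w/2f) with w = 53.7 mm and f = 86.7 mm.
w/2f = 0.30969; arctan(0.30969) ≈ 17.2072°, so α ≈ 34.4143°.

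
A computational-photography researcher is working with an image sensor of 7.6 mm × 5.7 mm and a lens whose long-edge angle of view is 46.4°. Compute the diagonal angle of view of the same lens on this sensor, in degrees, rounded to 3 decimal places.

From the long-edge AOV: f = 7.6 / (2·tan(23.2°)) = 7.6 / 0.85720 ≈ 8.8661 mm.
Sensor diagonal = √(7.6² + 5.7²) = √90.2500 ≈ 9.5000 mm.
Diagonal AOV = 2·arctan(9.5000 / (2 × 8.8661)) = 2·arctan(0.53575) ≈ 56.3604°.

56.360°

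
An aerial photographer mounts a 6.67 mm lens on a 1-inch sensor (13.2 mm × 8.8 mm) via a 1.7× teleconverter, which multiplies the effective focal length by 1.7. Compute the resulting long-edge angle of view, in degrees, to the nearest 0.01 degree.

Effective focal length f = 6.67 × 1.7 = 11.339 mm.
α = 2·arctan(13.2 / (2 × 11.339)) = 2·arctan(0.58206) ≈ 60.4041°.

60.40°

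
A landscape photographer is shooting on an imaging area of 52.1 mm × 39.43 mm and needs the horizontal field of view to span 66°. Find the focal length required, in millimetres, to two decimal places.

From α = 2·arctan(w/2f) we get f = w / (2·tan(α/2)).
With w = 52.1 mm and α/2 = 33°, tan(α/2) ≈ 0.64941, so f ≈ 52.1 / 1.29882 ≈ 40.1135 mm.

40.11 mm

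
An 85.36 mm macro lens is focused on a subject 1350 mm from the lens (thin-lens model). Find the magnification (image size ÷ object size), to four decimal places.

0.0675×

Thin lens: 1/f = 1/dₒ + 1/dᵢ → 1/dᵢ = 1/85.36 − 1/1350 = 0.0109743 mm⁻¹, so dᵢ ≈ 91.1216 mm.
Magnification m = dᵢ/dₒ = 91.1216/1350 ≈ 0.06750.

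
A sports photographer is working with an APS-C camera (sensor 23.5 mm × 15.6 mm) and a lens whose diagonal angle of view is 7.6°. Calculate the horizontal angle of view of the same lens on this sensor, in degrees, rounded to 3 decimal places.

6.335°

Sensor diagonal = √(23.5² + 15.6²) = √795.6100 ≈ 28.2066 mm.
From the diagonal AOV: f = 28.2066 / (2·tan(3.8°)) = 28.2066 / 0.13284 ≈ 212.3351 mm.
Horizontal AOV = 2·arctan(23.5 / (2 × 212.3351)) = 2·arctan(0.05534) ≈ 6.3347°.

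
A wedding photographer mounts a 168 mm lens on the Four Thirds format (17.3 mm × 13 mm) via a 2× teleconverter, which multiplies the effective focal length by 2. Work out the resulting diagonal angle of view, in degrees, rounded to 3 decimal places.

Effective focal length f = 168 × 2 = 336 mm.
Sensor diagonal = √(17.3² + 13²) = √468.2900 ≈ 21.6400 mm.
α = 2·arctan(21.640 / (2 × 336)) = 2·arctan(0.03220) ≈ 3.6888°.

3.689°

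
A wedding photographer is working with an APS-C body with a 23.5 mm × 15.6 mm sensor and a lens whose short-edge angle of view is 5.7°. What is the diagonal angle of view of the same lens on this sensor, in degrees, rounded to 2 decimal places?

From the short-edge AOV: f = 15.6 / (2·tan(2.85°)) = 15.6 / 0.09957 ≈ 156.6802 mm.
Sensor diagonal = √(23.5² + 15.6²) = √795.6100 ≈ 28.2066 mm.
Diagonal AOV = 2·arctan(28.2066 / (2 × 156.6802)) = 2·arctan(0.09001) ≈ 10.2870°.

10.29°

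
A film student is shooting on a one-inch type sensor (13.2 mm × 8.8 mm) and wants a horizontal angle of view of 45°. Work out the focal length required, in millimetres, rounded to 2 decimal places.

From α = 2·arctan(w/2f) we get f = w / (2·tan(α/2)).
With w = 13.2 mm and α/2 = 22.5°, tan(α/2) ≈ 0.41421, so f ≈ 13.2 / 0.82843 ≈ 15.9338 mm.

15.93 mm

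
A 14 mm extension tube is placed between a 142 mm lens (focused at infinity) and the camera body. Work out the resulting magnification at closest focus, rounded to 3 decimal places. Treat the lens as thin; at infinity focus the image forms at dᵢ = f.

0.099×

The tube moves the image plane from f to f + e, so dᵢ = 142 + 14 = 156 mm. Focus is achieved when 1/f = 1/dₒ + 1/dᵢ, giving dₒ = 1/(1/f − 1/(f+e)).
Magnification m = dᵢ/dₒ = (f+e)·(1/f − 1/(f+e)) = e/f = 14/142 ≈ 0.0986.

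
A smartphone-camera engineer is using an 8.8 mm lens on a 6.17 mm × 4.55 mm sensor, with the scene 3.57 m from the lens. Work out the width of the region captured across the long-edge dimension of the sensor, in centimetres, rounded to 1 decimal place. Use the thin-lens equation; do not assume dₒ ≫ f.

249.7 cm

dₒ: 3.57 m = 3570 mm.
Similar triangles through the lens centre give W/dₒ = w/dᵢ; with 1/f = 1/dₒ + 1/dᵢ this gives W = w·(dₒ − f)/f.
W = 6.17 mm × (3570 − 8.8) / 8.8 = 6.17 × 404.6818 ≈ 2496.887 mm = 249.689 cm.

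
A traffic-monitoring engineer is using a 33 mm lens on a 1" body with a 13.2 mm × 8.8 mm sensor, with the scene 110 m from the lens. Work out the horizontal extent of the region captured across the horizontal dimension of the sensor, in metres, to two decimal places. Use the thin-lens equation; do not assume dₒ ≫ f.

dₒ: 110 m = 110000 mm.
Similar triangles through the lens centre give W/dₒ = w/dᵢ; with 1/f = 1/dₒ + 1/dᵢ this gives W = w·(dₒ − f)/f.
W = 13.2 mm × (110000 − 33) / 33 = 13.2 × 3332.3333 ≈ 43986.800 mm = 43.9868 m.

43.99 m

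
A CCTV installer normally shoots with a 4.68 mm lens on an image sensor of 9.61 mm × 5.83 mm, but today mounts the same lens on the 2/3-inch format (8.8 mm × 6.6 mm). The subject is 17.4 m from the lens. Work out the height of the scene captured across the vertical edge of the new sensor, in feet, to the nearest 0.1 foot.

The focal length stays 4.68 mm; the relevant sensor dimension is now h = 6.6 mm. Object distance dₒ = 17.4 m = 17400 mm.
Thin-lens field height W = h·(dₒ − f)/f = 6.6 × (17400 − 4.68)/4.68 ≈ 24531.862 mm = 24531.862/304.8 ft = 80.4851 ft.

80.5 ft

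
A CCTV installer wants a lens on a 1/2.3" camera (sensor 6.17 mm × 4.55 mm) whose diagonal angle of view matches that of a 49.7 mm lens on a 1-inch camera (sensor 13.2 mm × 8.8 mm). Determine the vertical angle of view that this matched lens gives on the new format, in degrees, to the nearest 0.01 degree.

10.82°

Sensor diagonal = √(13.2² + 8.8²) = √251.6800 ≈ 15.8644 mm.
Sensor diagonal = √(6.17² + 4.55²) = √58.7714 ≈ 7.6663 mm.
Equal diagonal AOV ⇒ f₂ = f₁ · 7.6663/15.8644 = 49.7 × 0.48324 ≈ 24.0168 mm.
Vertical AOV on the new format = 2·arctan(4.55 / (2 × 24.0168)) = 2·arctan(0.09473) ≈ 10.8224°.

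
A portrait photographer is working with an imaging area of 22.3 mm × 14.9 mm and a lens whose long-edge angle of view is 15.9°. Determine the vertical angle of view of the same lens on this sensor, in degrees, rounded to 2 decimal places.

10.66°

From the long-edge AOV: f = 22.3 / (2·tan(7.95°)) = 22.3 / 0.27930 ≈ 79.8419 mm.
Vertical AOV = 2·arctan(14.9 / (2 × 79.8419)) = 2·arctan(0.09331) ≈ 10.6616°.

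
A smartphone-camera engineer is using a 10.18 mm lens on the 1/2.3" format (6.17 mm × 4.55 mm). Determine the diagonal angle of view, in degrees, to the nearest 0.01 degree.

Sensor diagonal = √(6.17² + 4.55²) = √58.7714 ≈ 7.6663 mm.
Angle of view α = 2·arctan(d/2f) with d = 7.6663 mm and f = 10.18 mm.
d/2f = 0.37653; arctan(0.37653) ≈ 20.6331°, so α ≈ 41.2662°.

41.27°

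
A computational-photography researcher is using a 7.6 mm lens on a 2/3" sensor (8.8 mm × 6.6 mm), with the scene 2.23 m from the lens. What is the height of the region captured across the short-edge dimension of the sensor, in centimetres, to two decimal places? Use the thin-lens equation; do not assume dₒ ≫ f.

dₒ: 2.23 m = 2230 mm.
Similar triangles through the lens centre give W/dₒ = h/dᵢ; with 1/f = 1/dₒ + 1/dᵢ this gives W = h·(dₒ − f)/f.
W = 6.6 mm × (2230 − 7.6) / 7.6 = 6.6 × 292.4211 ≈ 1929.979 mm = 192.998 cm.

193.00 cm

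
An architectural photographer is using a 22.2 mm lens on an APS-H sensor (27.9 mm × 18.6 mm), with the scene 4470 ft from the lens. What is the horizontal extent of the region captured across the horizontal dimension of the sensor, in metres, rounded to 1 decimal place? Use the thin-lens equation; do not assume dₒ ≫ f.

dₒ: 4470 ft × 304.8 mm/ft = 1362455.96 mm.
Similar triangles through the lens centre give W/dₒ = w/dᵢ; with 1/f = 1/dₒ + 1/dᵢ this gives W = w·(dₒ − f)/f.
W = 27.9 mm × (1.36246e+06 − 22.2) / 22.2 = 27.9 × 61370.8899 ≈ 1712247.829 mm = 1712.25 m.

1712.2 m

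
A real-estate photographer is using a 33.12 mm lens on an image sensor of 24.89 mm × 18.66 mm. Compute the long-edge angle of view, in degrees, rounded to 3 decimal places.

Angle of view α = 2·arctan(w/2f) with w = 24.89 mm and f = 33.12 mm.
w/2f = 0.37575; arctan(0.37575) ≈ 20.5940°, so α ≈ 41.1879°.

41.188°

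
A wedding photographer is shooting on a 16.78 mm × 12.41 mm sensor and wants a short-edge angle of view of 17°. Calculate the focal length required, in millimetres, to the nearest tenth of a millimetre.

41.5 mm

From α = 2·arctan(h/2f) we get f = h / (2·tan(α/2)).
With h = 12.41 mm and α/2 = 8.5°, tan(α/2) ≈ 0.14945, so f ≈ 12.41 / 0.29890 ≈ 41.5186 mm.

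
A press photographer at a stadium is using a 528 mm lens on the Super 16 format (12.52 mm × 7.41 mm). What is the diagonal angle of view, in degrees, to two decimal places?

Sensor diagonal = √(12.52² + 7.41²) = √211.6585 ≈ 14.5485 mm.
Angle of view α = 2·arctan(d/2f) with d = 14.5485 mm and f = 528 mm.
d/2f = 0.01378; arctan(0.01378) ≈ 0.7893°, so α ≈ 1.5786°.

1.58°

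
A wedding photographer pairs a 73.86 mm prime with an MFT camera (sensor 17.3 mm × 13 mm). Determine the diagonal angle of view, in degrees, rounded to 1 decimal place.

Sensor diagonal = √(17.3² + 13²) = √468.2900 ≈ 21.6400 mm.
Angle of view α = 2·arctan(d/2f) with d = 21.6400 mm and f = 73.86 mm.
d/2f = 0.14649; arctan(0.14649) ≈ 8.3342°, so α ≈ 16.6683°.

16.7°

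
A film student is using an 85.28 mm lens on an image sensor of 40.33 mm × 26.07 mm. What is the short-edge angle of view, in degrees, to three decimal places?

Angle of view α = 2·arctan(h/2f) with h = 26.07 mm and f = 85.28 mm.
h/2f = 0.15285; arctan(0.15285) ≈ 8.6904°, so α ≈ 17.3807°.

17.381°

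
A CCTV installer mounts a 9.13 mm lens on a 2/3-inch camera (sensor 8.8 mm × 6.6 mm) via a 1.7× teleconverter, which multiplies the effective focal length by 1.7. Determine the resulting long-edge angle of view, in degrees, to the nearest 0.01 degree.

31.65°

Effective focal length f = 9.13 × 1.7 = 15.521 mm.
α = 2·arctan(8.8 / (2 × 15.521)) = 2·arctan(0.28349) ≈ 31.6547°.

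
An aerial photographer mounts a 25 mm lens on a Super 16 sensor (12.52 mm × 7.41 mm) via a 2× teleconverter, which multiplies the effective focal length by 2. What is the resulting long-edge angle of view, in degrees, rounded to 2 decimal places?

14.27°

Effective focal length f = 25 × 2 = 50 mm.
α = 2·arctan(12.52 / (2 × 50)) = 2·arctan(0.12520) ≈ 14.2726°.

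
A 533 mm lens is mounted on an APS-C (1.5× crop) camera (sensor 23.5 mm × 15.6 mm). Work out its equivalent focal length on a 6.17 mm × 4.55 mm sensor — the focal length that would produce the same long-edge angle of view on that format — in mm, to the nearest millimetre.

140 mm

Equal angle of view means equal width/f ratio, so f₂ = f₁ · (width₂/width₁) = 533 × 6.17/23.5.
f₂ = 533 × 0.26255 ≈ 139.941 mm.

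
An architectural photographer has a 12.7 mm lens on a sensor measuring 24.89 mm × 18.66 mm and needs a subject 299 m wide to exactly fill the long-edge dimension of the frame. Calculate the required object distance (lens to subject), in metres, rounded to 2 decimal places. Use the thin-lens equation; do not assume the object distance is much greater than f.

W: 299 m = 299000 mm.
Magnification m = w/W = dᵢ/dₒ; combined with 1/f = 1/dₒ + 1/dᵢ this gives dₒ = f·(1 + W/w).
dₒ = 12.7 mm × (1 + 299000/24.89) = 12.7 × 12013.8566 ≈ 152575.978 mm = 152.576 m.

152.58 m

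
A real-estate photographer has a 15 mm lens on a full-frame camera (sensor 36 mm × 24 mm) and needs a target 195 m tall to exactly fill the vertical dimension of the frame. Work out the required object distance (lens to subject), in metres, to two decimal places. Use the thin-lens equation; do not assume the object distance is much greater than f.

W: 195 m = 195000 mm.
Magnification m = h/W = dᵢ/dₒ; combined with 1/f = 1/dₒ + 1/dᵢ this gives dₒ = f·(1 + W/h).
dₒ = 15 mm × (1 + 195000/24) = 15 × 8126.0000 ≈ 121890.000 mm = 121.89 m.

121.89 m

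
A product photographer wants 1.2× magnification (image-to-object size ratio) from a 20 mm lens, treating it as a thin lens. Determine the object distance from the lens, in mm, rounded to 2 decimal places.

With m = dᵢ/dₒ and 1/f = 1/dₒ + 1/dᵢ, substituting dᵢ = m·dₒ gives 1/f = (1 + 1/m)/dₒ, hence dₒ = f·(1 + 1/m).
dₒ = 20 × (1 + 1/1.2) = 20 × 1.83333 ≈ 36.667 mm.

36.67 mm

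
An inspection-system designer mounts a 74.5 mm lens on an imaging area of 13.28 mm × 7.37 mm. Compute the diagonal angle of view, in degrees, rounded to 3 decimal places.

11.640°

Sensor diagonal = √(13.28² + 7.37²) = √230.6753 ≈ 15.1880 mm.
Angle of view α = 2·arctan(d/2f) with d = 15.1880 mm and f = 74.5 mm.
d/2f = 0.10193; arctan(0.10193) ≈ 5.8202°, so α ≈ 11.6404°.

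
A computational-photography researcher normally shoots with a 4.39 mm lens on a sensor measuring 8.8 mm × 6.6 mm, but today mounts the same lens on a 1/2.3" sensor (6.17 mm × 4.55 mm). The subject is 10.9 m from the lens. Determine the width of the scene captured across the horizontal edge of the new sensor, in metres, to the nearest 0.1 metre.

15.3 m

The focal length stays 4.39 mm; the relevant sensor dimension is now w = 6.17 mm. Object distance dₒ = 10.9 m = 10900 mm.
Thin-lens field width W = w·(dₒ − f)/f = 6.17 × (10900 − 4.39)/4.39 ≈ 15313.420 mm = 15.3134 m.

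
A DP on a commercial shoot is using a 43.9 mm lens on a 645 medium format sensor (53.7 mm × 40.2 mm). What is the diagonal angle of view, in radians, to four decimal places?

1.3048 rad

Sensor diagonal = √(53.7² + 40.2²) = √4499.7300 ≈ 67.0800 mm.
Angle of view α = 2·arctan(d/2f) with d = 67.0800 mm and f = 43.9 mm.
d/2f = 0.76401; arctan(0.76401) ≈ 0.6524 rad, so α ≈ 1.3048 rad.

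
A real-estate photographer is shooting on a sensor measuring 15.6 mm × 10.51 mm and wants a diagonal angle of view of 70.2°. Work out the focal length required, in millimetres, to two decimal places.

Sensor diagonal = √(15.6² + 10.51²) = √353.8201 ≈ 18.8101 mm.
From α = 2·arctan(d/2f) we get f = d / (2·tan(α/2)).
With d = 18.8101 mm and α/2 = 35.1°, tan(α/2) ≈ 0.70281, so f ≈ 18.8101 / 1.40562 ≈ 13.3820 mm.

13.38 mm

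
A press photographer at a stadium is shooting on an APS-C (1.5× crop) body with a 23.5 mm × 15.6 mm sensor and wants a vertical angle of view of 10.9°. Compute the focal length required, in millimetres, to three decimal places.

From α = 2·arctan(h/2f) we get f = h / (2·tan(α/2)).
With h = 15.6 mm and α/2 = 5.45°, tan(α/2) ≈ 0.09541, so f ≈ 15.6 / 0.19082 ≈ 81.7538 mm.

81.754 mm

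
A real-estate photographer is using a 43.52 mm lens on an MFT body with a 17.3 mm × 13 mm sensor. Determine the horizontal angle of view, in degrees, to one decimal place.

22.5°

Angle of view α = 2·arctan(w/2f) with w = 17.3 mm and f = 43.52 mm.
w/2f = 0.19876; arctan(0.19876) ≈ 11.2416°, so α ≈ 22.4831°.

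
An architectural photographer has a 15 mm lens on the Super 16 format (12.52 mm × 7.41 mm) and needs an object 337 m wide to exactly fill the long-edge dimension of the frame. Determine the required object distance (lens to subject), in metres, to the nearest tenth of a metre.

W: 337 m = 337000 mm.
Magnification m = w/W = dᵢ/dₒ; combined with 1/f = 1/dₒ + 1/dᵢ this gives dₒ = f·(1 + W/w).
dₒ = 15 mm × (1 + 337000/12.52) = 15 × 26917.9329 ≈ 403768.994 mm = 403.769 m.

403.8 m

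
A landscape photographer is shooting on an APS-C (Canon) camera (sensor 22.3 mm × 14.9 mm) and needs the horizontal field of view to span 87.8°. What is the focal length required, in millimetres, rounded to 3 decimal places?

11.587 mm

From α = 2·arctan(w/2f) we get f = w / (2·tan(α/2)).
With w = 22.3 mm and α/2 = 43.9°, tan(α/2) ≈ 0.96232, so f ≈ 22.3 / 1.92464 ≈ 11.5866 mm.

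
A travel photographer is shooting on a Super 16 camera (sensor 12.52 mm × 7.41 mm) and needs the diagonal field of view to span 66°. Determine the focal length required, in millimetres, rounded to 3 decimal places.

11.201 mm

Sensor diagonal = √(12.52² + 7.41²) = √211.6585 ≈ 14.5485 mm.
From α = 2·arctan(d/2f) we get f = d / (2·tan(α/2)).
With d = 14.5485 mm and α/2 = 33°, tan(α/2) ≈ 0.64941, so f ≈ 14.5485 / 1.29882 ≈ 11.2014 mm.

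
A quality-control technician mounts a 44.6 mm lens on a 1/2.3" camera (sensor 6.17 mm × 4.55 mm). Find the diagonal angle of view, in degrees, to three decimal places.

9.824°

Sensor diagonal = √(6.17² + 4.55²) = √58.7714 ≈ 7.6663 mm.
Angle of view α = 2·arctan(d/2f) with d = 7.6663 mm and f = 44.6 mm.
d/2f = 0.08594; arctan(0.08594) ≈ 4.9122°, so α ≈ 9.8244°.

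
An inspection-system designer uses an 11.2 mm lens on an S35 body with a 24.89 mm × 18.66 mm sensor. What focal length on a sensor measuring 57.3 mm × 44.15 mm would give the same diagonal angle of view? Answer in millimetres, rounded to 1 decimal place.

Sensor diagonal = √(24.89² + 18.66²) = √967.7077 ≈ 31.1080 mm.
Sensor diagonal = √(57.3² + 44.15²) = √5232.5125 ≈ 72.3361 mm.
Equal angle of view means equal diagonal/f ratio, so f₂ = f₁ · (diagonal₂/diagonal₁) = 11.2 × 72.3361/31.1080.
f₂ = 11.2 × 2.32532 ≈ 26.044 mm.

26.0 mm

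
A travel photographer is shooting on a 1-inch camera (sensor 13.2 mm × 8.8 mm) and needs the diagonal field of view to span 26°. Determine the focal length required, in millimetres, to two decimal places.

34.36 mm

Sensor diagonal = √(13.2² + 8.8²) = √251.6800 ≈ 15.8644 mm.
From α = 2·arctan(d/2f) we get f = d / (2·tan(α/2)).
With d = 15.8644 mm and α/2 = 13°, tan(α/2) ≈ 0.23087, so f ≈ 15.8644 / 0.46174 ≈ 34.3582 mm.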